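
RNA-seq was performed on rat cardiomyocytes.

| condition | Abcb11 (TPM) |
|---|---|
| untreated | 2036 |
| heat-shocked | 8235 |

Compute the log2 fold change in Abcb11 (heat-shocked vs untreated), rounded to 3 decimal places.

Fold change = 8235 / 2036 = 4.0447
log2(4.0447) = 2.0160

2.016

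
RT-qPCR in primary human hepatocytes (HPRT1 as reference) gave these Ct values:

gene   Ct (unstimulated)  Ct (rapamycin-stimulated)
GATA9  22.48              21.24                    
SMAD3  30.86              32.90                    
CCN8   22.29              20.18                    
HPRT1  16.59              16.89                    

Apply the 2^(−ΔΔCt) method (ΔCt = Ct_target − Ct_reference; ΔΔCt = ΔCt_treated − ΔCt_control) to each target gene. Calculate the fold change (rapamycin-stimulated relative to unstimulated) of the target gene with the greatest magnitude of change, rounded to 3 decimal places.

5.315

GATA9: ΔΔCt = (21.24−16.89) − (22.48−16.59) = 4.35 − 5.89 = -1.54; fold change = 2^1.54 = 2.908
SMAD3: ΔΔCt = (32.90−16.89) − (30.86−16.59) = 16.01 − 14.27 = 1.74; fold change = 2^-1.74 = 0.299
CCN8: ΔΔCt = (20.18−16.89) − (22.29−16.59) = 3.29 − 5.70 = -2.41; fold change = 2^2.41 = 5.315
CCN8 has the largest |ΔΔCt| = 2.41.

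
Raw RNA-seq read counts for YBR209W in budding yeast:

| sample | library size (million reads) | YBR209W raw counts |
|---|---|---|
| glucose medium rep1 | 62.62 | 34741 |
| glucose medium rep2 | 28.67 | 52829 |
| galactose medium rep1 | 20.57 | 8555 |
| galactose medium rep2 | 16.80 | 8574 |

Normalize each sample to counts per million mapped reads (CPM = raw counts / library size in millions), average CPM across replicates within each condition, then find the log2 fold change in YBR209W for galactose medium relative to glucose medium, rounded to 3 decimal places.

-1.372

CPM(glucose medium rep1) = 34741 / 62.62 = 554.7908
CPM(glucose medium rep2) = 52829 / 28.67 = 1842.6578
CPM(galactose medium rep1) = 8555 / 20.57 = 415.8969
CPM(galactose medium rep2) = 8574 / 16.80 = 510.3571
mean CPM(glucose medium) = 1198.7243; mean CPM(galactose medium) = 463.1270
Fold change = 463.1270 / 1198.7243 = 0.38635
log2(0.38635) = -1.3720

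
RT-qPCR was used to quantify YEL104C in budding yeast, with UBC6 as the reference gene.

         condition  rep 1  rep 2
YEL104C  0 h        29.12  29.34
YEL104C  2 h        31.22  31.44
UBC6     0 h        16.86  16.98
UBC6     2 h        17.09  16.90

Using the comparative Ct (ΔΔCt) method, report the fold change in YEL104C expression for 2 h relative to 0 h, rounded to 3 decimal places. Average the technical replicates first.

Mean Ct: YEL104C 0 h 29.230; YEL104C 2 h 31.330; UBC6 0 h 16.920; UBC6 2 h 16.995
ΔCt(0 h) = 29.230 − 16.920 = 12.310
ΔCt(2 h) = 31.330 − 16.995 = 14.335
ΔΔCt = 14.335 − 12.310 = 2.025
Fold change = 2^(−2.025) = 0.2457

0.246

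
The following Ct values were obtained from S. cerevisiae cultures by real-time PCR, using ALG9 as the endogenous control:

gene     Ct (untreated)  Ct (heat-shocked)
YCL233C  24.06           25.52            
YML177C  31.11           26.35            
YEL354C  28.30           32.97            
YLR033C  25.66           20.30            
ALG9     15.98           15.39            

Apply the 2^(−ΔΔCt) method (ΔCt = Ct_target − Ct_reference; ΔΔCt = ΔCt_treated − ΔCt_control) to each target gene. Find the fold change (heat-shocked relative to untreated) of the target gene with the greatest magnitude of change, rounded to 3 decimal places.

0.026

YCL233C: ΔΔCt = (25.52−15.39) − (24.06−15.98) = 10.13 − 8.08 = 2.05; fold change = 2^-2.05 = 0.241
YML177C: ΔΔCt = (26.35−15.39) − (31.11−15.98) = 10.96 − 15.13 = -4.17; fold change = 2^4.17 = 18.001
YEL354C: ΔΔCt = (32.97−15.39) − (28.30−15.98) = 17.58 − 12.32 = 5.26; fold change = 2^-5.26 = 0.026
YLR033C: ΔΔCt = (20.30−15.39) − (25.66−15.98) = 4.91 − 9.68 = -4.77; fold change = 2^4.77 = 27.284
YEL354C has the largest |ΔΔCt| = 5.26.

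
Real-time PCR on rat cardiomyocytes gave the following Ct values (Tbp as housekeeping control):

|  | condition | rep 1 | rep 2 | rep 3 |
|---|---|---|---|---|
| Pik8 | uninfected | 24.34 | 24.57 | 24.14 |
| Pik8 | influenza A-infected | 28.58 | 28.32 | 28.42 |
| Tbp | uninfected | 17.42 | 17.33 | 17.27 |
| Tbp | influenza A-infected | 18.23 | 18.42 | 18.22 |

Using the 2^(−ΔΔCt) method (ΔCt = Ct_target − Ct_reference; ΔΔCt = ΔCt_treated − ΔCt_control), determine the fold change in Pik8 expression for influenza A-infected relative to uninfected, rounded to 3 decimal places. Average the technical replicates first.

Mean Ct: Pik8 uninfected 24.350; Pik8 influenza A-infected 28.440; Tbp uninfected 17.340; Tbp influenza A-infected 18.290
ΔCt(uninfected) = 24.350 − 17.340 = 7.010
ΔCt(influenza A-infected) = 28.440 − 18.290 = 10.150
ΔΔCt = 10.150 − 7.010 = 3.140
Fold change = 2^(−3.140) = 0.1134

0.113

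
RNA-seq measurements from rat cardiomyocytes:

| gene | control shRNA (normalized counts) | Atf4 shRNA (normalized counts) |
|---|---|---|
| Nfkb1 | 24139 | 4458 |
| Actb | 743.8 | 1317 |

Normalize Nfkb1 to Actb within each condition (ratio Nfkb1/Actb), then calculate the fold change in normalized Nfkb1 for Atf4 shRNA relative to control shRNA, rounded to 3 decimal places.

Nfkb1/Actb (control shRNA) = 24139 / 743.8 = 32.454
Nfkb1/Actb (Atf4 shRNA) = 4458 / 1317 = 3.385
Fold change = 3.385 / 32.454 = 0.1043

0.104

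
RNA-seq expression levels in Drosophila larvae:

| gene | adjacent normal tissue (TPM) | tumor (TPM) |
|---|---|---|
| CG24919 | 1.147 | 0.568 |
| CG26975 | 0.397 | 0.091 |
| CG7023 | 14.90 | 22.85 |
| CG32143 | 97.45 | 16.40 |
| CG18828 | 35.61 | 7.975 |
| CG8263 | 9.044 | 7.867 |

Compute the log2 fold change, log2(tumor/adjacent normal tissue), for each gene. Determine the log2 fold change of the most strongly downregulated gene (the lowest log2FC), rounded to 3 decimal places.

log2(0.568/1.147) = -1.014  (CG24919)
log2(0.091/0.397) = -2.125  (CG26975)
log2(22.85/14.90) = 0.617  (CG7023)
log2(16.40/97.45) = -2.571  (CG32143)
log2(7.975/35.61) = -2.159  (CG18828)
log2(7.867/9.044) = -0.201  (CG8263)
CG32143 is most strongly downregulated.

-2.571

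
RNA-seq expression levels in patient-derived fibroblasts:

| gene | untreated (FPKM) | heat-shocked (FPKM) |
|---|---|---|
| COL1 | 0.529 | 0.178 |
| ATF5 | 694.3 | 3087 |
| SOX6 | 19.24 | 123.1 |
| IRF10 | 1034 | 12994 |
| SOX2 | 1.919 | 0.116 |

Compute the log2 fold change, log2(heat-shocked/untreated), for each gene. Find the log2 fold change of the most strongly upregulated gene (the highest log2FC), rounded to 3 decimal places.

log2(0.178/0.529) = -1.571  (COL1)
log2(3087/694.3) = 2.153  (ATF5)
log2(123.1/19.24) = 2.678  (SOX6)
log2(12994/1034) = 3.652  (IRF10)
log2(0.116/1.919) = -4.048  (SOX2)
IRF10 is most strongly upregulated.

3.652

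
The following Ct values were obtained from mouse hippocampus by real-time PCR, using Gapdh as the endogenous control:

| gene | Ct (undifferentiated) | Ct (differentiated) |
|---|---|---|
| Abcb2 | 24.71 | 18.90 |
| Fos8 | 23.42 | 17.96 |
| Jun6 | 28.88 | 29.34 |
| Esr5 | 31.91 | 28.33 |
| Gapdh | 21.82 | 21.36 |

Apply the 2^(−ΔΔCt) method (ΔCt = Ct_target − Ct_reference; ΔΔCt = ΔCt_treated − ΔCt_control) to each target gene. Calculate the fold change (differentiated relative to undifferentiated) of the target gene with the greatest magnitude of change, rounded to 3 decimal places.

Abcb2: ΔΔCt = (18.90−21.36) − (24.71−21.82) = -2.46 − 2.89 = -5.35; fold change = 2^5.35 = 40.786
Fos8: ΔΔCt = (17.96−21.36) − (23.42−21.82) = -3.40 − 1.60 = -5.00; fold change = 2^5.00 = 32.000
Jun6: ΔΔCt = (29.34−21.36) − (28.88−21.82) = 7.98 − 7.06 = 0.92; fold change = 2^-0.92 = 0.529
Esr5: ΔΔCt = (28.33−21.36) − (31.91−21.82) = 6.97 − 10.09 = -3.12; fold change = 2^3.12 = 8.694
Abcb2 has the largest |ΔΔCt| = 5.35.

40.786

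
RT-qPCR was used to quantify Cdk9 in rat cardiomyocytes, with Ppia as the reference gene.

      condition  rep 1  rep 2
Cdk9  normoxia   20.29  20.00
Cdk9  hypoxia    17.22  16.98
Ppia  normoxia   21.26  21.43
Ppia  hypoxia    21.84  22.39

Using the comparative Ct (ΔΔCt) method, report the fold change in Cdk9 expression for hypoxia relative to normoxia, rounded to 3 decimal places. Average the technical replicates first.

14.074

Mean Ct: Cdk9 normoxia 20.145; Cdk9 hypoxia 17.100; Ppia normoxia 21.345; Ppia hypoxia 22.115
ΔCt(normoxia) = 20.145 − 21.345 = -1.200
ΔCt(hypoxia) = 17.100 − 22.115 = -5.015
ΔΔCt = -5.015 − (-1.200) = -3.815
Fold change = 2^(−(-3.815)) = 2^3.815 = 14.0744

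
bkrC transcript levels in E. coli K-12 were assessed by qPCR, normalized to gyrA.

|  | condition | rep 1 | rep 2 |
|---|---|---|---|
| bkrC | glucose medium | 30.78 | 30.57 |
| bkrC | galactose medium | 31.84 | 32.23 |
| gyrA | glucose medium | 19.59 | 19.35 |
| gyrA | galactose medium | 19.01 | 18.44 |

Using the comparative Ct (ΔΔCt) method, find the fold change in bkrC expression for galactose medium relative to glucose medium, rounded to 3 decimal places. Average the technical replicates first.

0.232

Mean Ct: bkrC glucose medium 30.675; bkrC galactose medium 32.035; gyrA glucose medium 19.470; gyrA galactose medium 18.725
ΔCt(glucose medium) = 30.675 − 19.470 = 11.205
ΔCt(galactose medium) = 32.035 − 18.725 = 13.310
ΔΔCt = 13.310 − 11.205 = 2.105
Fold change = 2^(−2.105) = 0.2325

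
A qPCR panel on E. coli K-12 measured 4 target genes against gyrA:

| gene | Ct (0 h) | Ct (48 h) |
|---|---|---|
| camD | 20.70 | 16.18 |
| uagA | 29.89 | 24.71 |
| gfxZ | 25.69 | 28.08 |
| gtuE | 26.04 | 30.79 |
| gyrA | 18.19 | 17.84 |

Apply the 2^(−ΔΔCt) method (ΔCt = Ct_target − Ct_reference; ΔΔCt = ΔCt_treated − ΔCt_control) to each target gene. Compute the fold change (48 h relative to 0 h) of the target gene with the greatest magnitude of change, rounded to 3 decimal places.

camD: ΔΔCt = (16.18−17.84) − (20.70−18.19) = -1.66 − 2.51 = -4.17; fold change = 2^4.17 = 18.001
uagA: ΔΔCt = (24.71−17.84) − (29.89−18.19) = 6.87 − 11.70 = -4.83; fold change = 2^4.83 = 28.443
gfxZ: ΔΔCt = (28.08−17.84) − (25.69−18.19) = 10.24 − 7.50 = 2.74; fold change = 2^-2.74 = 0.150
gtuE: ΔΔCt = (30.79−17.84) − (26.04−18.19) = 12.95 − 7.85 = 5.10; fold change = 2^-5.10 = 0.029
gtuE has the largest |ΔΔCt| = 5.10.

0.029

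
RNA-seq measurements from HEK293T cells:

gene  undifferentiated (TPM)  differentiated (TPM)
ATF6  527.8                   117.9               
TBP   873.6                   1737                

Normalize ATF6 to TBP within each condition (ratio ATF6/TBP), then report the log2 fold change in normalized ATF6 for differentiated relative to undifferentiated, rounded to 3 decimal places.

-3.154

ATF6/TBP (undifferentiated) = 527.8 / 873.6 = 0.60417
ATF6/TBP (differentiated) = 117.9 / 1737 = 0.067876
Fold change = 0.067876 / 0.60417 = 0.1123
log2(0.1123) = -3.1540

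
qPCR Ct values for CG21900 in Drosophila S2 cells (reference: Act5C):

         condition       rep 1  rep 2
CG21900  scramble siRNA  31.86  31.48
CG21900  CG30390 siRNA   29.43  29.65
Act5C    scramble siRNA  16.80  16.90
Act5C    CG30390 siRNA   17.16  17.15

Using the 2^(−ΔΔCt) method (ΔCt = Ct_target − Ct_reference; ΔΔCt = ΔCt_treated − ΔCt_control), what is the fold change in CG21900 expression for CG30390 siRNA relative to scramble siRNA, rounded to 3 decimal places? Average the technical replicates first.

5.408

Mean Ct: CG21900 scramble siRNA 31.670; CG21900 CG30390 siRNA 29.540; Act5C scramble siRNA 16.850; Act5C CG30390 siRNA 17.155
ΔCt(scramble siRNA) = 31.670 − 16.850 = 14.820
ΔCt(CG30390 siRNA) = 29.540 − 17.155 = 12.385
ΔΔCt = 12.385 − 14.820 = -2.435
Fold change = 2^(−(-2.435)) = 2^2.435 = 5.4076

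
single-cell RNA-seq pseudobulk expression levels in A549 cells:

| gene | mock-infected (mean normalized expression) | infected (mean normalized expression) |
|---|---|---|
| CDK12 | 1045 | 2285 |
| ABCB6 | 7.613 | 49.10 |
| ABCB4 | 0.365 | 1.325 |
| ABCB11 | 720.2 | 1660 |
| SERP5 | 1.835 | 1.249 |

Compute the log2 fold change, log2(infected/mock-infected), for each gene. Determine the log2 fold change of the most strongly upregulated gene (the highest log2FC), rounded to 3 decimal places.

log2(2285/1045) = 1.129  (CDK12)
log2(49.10/7.613) = 2.689  (ABCB6)
log2(1.325/0.365) = 1.860  (ABCB4)
log2(1660/720.2) = 1.205  (ABCB11)
log2(1.249/1.835) = -0.555  (SERP5)
ABCB6 is most strongly upregulated.

2.689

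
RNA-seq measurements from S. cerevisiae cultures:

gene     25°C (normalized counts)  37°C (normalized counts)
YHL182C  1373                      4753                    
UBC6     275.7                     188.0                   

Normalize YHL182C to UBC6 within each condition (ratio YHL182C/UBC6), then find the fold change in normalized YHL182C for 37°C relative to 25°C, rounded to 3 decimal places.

YHL182C/UBC6 (25°C) = 1373 / 275.7 = 4.9801
YHL182C/UBC6 (37°C) = 4753 / 188.0 = 25.282
Fold change = 25.282 / 4.9801 = 5.0766

5.077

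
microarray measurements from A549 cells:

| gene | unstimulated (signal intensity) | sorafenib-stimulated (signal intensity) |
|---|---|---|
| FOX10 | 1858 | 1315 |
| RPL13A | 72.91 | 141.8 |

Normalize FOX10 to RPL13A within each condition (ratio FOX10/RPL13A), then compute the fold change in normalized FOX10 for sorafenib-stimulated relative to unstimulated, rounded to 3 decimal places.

0.364

FOX10/RPL13A (unstimulated) = 1858 / 72.91 = 25.483
FOX10/RPL13A (sorafenib-stimulated) = 1315 / 141.8 = 9.2736
Fold change = 9.2736 / 25.483 = 0.3639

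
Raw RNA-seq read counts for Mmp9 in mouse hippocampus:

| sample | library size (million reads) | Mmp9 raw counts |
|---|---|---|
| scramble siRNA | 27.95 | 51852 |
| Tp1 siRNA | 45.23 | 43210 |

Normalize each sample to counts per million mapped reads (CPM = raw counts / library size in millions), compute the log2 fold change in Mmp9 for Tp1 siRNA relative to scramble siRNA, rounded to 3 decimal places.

-0.957

CPM(scramble siRNA) = 51852 / 27.95 = 1855.1699
CPM(Tp1 siRNA) = 43210 / 45.23 = 955.3394
Fold change = 955.3394 / 1855.1699 = 0.51496
log2(0.51496) = -0.9575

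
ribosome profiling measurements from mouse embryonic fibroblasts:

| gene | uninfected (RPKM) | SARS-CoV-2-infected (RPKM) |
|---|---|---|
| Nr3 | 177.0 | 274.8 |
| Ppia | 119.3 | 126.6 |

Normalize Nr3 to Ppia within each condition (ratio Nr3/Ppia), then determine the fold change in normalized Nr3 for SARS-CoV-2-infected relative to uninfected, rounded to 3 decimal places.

Nr3/Ppia (uninfected) = 177.0 / 119.3 = 1.4837
Nr3/Ppia (SARS-CoV-2-infected) = 274.8 / 126.6 = 2.1706
Fold change = 2.1706 / 1.4837 = 1.4630

1.463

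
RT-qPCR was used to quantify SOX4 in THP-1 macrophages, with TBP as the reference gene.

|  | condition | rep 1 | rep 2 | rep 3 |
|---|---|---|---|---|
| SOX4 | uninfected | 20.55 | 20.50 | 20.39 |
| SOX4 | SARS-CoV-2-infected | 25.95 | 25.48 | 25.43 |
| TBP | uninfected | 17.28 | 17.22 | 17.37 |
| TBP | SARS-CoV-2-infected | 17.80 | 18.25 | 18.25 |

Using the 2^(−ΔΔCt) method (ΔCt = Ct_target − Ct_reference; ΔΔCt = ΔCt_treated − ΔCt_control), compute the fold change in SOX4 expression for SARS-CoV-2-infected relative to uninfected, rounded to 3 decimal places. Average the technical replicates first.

0.050

Mean Ct: SOX4 uninfected 20.480; SOX4 SARS-CoV-2-infected 25.620; TBP uninfected 17.290; TBP SARS-CoV-2-infected 18.100
ΔCt(uninfected) = 20.480 − 17.290 = 3.190
ΔCt(SARS-CoV-2-infected) = 25.620 − 18.100 = 7.520
ΔΔCt = 7.520 − 3.190 = 4.330
Fold change = 2^(−4.330) = 0.0497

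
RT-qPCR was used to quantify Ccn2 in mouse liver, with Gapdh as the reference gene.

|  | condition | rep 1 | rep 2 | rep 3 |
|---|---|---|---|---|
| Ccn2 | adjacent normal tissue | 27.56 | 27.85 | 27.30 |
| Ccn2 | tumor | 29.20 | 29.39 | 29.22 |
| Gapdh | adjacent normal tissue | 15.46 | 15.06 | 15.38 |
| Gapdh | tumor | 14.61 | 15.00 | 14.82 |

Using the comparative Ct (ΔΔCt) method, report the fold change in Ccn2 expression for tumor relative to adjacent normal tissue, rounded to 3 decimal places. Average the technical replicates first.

Mean Ct: Ccn2 adjacent normal tissue 27.570; Ccn2 tumor 29.270; Gapdh adjacent normal tissue 15.300; Gapdh tumor 14.810
ΔCt(adjacent normal tissue) = 27.570 − 15.300 = 12.270
ΔCt(tumor) = 29.270 − 14.810 = 14.460
ΔΔCt = 14.460 − 12.270 = 2.190
Fold change = 2^(−2.190) = 0.2192

0.219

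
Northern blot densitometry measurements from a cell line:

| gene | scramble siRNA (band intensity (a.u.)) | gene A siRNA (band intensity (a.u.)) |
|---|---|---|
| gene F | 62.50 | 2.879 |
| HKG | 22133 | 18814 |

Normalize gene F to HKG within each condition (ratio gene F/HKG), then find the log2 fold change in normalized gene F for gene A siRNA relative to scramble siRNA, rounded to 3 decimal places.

-4.206

gene F/HKG (scramble siRNA) = 62.50 / 22133 = 0.0028238
gene F/HKG (gene A siRNA) = 2.879 / 18814 = 0.00015302
Fold change = 0.00015302 / 0.0028238 = 0.0542
log2(0.0542) = -4.2058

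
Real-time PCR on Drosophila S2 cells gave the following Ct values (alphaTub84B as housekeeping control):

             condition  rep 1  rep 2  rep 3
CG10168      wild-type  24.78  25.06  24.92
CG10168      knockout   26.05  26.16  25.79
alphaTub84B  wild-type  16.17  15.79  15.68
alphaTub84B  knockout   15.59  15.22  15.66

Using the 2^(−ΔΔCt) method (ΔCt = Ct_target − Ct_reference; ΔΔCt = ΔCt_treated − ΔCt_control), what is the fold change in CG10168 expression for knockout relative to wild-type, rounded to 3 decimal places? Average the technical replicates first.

0.361

Mean Ct: CG10168 wild-type 24.920; CG10168 knockout 26.000; alphaTub84B wild-type 15.880; alphaTub84B knockout 15.490
ΔCt(wild-type) = 24.920 − 15.880 = 9.040
ΔCt(knockout) = 26.000 − 15.490 = 10.510
ΔΔCt = 10.510 − 9.040 = 1.470
Fold change = 2^(−1.470) = 0.3610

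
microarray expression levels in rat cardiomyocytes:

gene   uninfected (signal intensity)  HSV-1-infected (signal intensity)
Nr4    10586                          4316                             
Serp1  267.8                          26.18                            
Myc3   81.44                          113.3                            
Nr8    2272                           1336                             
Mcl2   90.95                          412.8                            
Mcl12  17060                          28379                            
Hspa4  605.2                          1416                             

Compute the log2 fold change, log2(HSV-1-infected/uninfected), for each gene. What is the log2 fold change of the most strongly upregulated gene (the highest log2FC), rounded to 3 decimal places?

log2(4316/10586) = -1.294  (Nr4)
log2(26.18/267.8) = -3.355  (Serp1)
log2(113.3/81.44) = 0.476  (Myc3)
log2(1336/2272) = -0.766  (Nr8)
log2(412.8/90.95) = 2.182  (Mcl2)
log2(28379/17060) = 0.734  (Mcl12)
log2(1416/605.2) = 1.226  (Hspa4)
Mcl2 is most strongly upregulated.

2.182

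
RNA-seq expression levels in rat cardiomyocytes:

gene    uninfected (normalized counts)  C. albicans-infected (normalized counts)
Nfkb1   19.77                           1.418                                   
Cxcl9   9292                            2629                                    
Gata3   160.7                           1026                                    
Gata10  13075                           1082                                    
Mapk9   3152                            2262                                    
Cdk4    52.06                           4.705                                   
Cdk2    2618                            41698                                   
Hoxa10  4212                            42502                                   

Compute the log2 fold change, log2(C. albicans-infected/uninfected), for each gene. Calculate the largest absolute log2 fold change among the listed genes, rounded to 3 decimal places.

log2(1.418/19.77) = -3.801  (Nfkb1)
log2(2629/9292) = -1.821  (Cxcl9)
log2(1026/160.7) = 2.675  (Gata3)
log2(1082/13075) = -3.595  (Gata10)
log2(2262/3152) = -0.479  (Mapk9)
log2(4.705/52.06) = -3.468  (Cdk4)
log2(41698/2618) = 3.993  (Cdk2)
log2(42502/4212) = 3.335  (Hoxa10)
The largest magnitude belongs to Cdk2.

3.993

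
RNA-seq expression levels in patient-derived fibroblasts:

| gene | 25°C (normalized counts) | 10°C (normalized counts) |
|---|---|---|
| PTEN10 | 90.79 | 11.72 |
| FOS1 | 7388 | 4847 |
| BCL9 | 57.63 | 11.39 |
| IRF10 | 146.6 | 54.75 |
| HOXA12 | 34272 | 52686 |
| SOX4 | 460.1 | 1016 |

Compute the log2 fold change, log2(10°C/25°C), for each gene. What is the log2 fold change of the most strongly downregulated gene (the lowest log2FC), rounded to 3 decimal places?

-2.954

log2(11.72/90.79) = -2.954  (PTEN10)
log2(4847/7388) = -0.608  (FOS1)
log2(11.39/57.63) = -2.339  (BCL9)
log2(54.75/146.6) = -1.421  (IRF10)
log2(52686/34272) = 0.620  (HOXA12)
log2(1016/460.1) = 1.143  (SOX4)
PTEN10 is most strongly downregulated.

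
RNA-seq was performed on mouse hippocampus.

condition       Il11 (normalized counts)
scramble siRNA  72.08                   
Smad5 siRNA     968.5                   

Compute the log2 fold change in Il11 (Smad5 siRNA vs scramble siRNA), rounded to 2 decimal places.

Fold change = 968.5 / 72.08 = 13.4365
log2(13.4365) = 3.748

3.75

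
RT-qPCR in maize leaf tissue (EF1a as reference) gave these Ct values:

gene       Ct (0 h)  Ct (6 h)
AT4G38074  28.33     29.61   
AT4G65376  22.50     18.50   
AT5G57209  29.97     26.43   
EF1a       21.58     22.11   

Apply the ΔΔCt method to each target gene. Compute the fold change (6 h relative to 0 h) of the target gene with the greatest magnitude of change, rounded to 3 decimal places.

23.103

AT4G38074: ΔΔCt = (29.61−22.11) − (28.33−21.58) = 7.50 − 6.75 = 0.75; fold change = 2^-0.75 = 0.595
AT4G65376: ΔΔCt = (18.50−22.11) − (22.50−21.58) = -3.61 − 0.92 = -4.53; fold change = 2^4.53 = 23.103
AT5G57209: ΔΔCt = (26.43−22.11) − (29.97−21.58) = 4.32 − 8.39 = -4.07; fold change = 2^4.07 = 16.795
AT4G65376 has the largest |ΔΔCt| = 4.53.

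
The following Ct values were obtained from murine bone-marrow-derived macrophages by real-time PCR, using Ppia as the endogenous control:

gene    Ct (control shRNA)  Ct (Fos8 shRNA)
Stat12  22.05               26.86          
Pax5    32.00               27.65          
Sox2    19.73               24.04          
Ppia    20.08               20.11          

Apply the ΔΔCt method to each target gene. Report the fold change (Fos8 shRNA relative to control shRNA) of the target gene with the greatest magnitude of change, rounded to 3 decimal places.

0.036

Stat12: ΔΔCt = (26.86−20.11) − (22.05−20.08) = 6.75 − 1.97 = 4.78; fold change = 2^-4.78 = 0.036
Pax5: ΔΔCt = (27.65−20.11) − (32.00−20.08) = 7.54 − 11.92 = -4.38; fold change = 2^4.38 = 20.821
Sox2: ΔΔCt = (24.04−20.11) − (19.73−20.08) = 3.93 − (-0.35) = 4.28; fold change = 2^-4.28 = 0.051
Stat12 has the largest |ΔΔCt| = 4.78.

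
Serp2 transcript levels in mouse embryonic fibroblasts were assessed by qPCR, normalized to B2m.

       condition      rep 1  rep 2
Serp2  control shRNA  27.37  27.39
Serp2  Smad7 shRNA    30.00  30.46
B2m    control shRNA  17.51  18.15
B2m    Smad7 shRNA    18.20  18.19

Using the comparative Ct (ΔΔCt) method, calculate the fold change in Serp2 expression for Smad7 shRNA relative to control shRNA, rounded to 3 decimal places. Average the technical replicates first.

0.179

Mean Ct: Serp2 control shRNA 27.380; Serp2 Smad7 shRNA 30.230; B2m control shRNA 17.830; B2m Smad7 shRNA 18.195
ΔCt(control shRNA) = 27.380 − 17.830 = 9.550
ΔCt(Smad7 shRNA) = 30.230 − 18.195 = 12.035
ΔΔCt = 12.035 − 9.550 = 2.485
Fold change = 2^(−2.485) = 0.1786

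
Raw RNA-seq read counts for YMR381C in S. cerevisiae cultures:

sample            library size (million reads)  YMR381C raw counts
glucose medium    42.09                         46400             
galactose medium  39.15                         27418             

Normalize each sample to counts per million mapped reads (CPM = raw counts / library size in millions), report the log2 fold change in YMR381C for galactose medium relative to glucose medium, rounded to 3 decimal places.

-0.655

CPM(glucose medium) = 46400 / 42.09 = 1102.3996
CPM(galactose medium) = 27418 / 39.15 = 700.3321
Fold change = 700.3321 / 1102.3996 = 0.63528
log2(0.63528) = -0.6545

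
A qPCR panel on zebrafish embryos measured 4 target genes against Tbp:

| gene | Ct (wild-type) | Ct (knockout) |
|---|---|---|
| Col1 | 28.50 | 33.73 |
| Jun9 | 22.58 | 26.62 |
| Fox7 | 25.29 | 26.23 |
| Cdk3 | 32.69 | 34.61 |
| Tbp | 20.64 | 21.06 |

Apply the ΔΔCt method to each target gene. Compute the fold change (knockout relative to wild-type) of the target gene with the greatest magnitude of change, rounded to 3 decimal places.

Col1: ΔΔCt = (33.73−21.06) − (28.50−20.64) = 12.67 − 7.86 = 4.81; fold change = 2^-4.81 = 0.036
Jun9: ΔΔCt = (26.62−21.06) − (22.58−20.64) = 5.56 − 1.94 = 3.62; fold change = 2^-3.62 = 0.081
Fox7: ΔΔCt = (26.23−21.06) − (25.29−20.64) = 5.17 − 4.65 = 0.52; fold change = 2^-0.52 = 0.697
Cdk3: ΔΔCt = (34.61−21.06) − (32.69−20.64) = 13.55 − 12.05 = 1.50; fold change = 2^-1.50 = 0.354
Col1 has the largest |ΔΔCt| = 4.81.

0.036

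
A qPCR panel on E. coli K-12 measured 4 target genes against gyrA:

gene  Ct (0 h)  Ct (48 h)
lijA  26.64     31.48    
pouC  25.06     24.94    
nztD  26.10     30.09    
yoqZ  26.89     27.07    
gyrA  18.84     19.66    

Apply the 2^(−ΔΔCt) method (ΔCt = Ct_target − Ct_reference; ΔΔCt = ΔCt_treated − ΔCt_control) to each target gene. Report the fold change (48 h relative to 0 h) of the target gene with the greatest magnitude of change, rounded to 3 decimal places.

lijA: ΔΔCt = (31.48−19.66) − (26.64−18.84) = 11.82 − 7.80 = 4.02; fold change = 2^-4.02 = 0.062
pouC: ΔΔCt = (24.94−19.66) − (25.06−18.84) = 5.28 − 6.22 = -0.94; fold change = 2^0.94 = 1.919
nztD: ΔΔCt = (30.09−19.66) − (26.10−18.84) = 10.43 − 7.26 = 3.17; fold change = 2^-3.17 = 0.111
yoqZ: ΔΔCt = (27.07−19.66) − (26.89−18.84) = 7.41 − 8.05 = -0.64; fold change = 2^0.64 = 1.558
lijA has the largest |ΔΔCt| = 4.02.

0.062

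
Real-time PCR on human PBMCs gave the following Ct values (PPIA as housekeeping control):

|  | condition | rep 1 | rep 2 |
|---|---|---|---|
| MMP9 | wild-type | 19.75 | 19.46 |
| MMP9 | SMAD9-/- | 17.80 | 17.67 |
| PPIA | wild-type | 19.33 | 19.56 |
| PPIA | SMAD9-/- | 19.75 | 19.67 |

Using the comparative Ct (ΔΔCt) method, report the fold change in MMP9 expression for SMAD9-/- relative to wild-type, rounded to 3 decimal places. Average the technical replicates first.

Mean Ct: MMP9 wild-type 19.605; MMP9 SMAD9-/- 17.735; PPIA wild-type 19.445; PPIA SMAD9-/- 19.710
ΔCt(wild-type) = 19.605 − 19.445 = 0.160
ΔCt(SMAD9-/-) = 17.735 − 19.710 = -1.975
ΔΔCt = -1.975 − 0.160 = -2.135
Fold change = 2^(−(-2.135)) = 2^2.135 = 4.3924

4.392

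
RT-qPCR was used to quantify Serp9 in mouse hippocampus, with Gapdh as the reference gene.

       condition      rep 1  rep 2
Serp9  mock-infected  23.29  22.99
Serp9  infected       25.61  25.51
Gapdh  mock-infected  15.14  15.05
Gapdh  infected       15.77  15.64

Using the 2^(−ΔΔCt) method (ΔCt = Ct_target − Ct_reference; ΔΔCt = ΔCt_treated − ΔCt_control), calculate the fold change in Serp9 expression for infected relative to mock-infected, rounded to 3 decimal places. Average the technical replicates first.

Mean Ct: Serp9 mock-infected 23.140; Serp9 infected 25.560; Gapdh mock-infected 15.095; Gapdh infected 15.705
ΔCt(mock-infected) = 23.140 − 15.095 = 8.045
ΔCt(infected) = 25.560 − 15.705 = 9.855
ΔΔCt = 9.855 − 8.045 = 1.810
Fold change = 2^(−1.810) = 0.2852

0.285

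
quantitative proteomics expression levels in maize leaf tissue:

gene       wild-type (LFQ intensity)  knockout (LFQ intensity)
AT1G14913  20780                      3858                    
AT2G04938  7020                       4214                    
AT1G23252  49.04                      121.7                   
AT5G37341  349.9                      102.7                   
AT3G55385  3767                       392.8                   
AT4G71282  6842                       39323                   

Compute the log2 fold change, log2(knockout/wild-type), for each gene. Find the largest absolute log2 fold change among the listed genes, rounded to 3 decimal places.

3.262

log2(3858/20780) = -2.429  (AT1G14913)
log2(4214/7020) = -0.736  (AT2G04938)
log2(121.7/49.04) = 1.311  (AT1G23252)
log2(102.7/349.9) = -1.769  (AT5G37341)
log2(392.8/3767) = -3.262  (AT3G55385)
log2(39323/6842) = 2.523  (AT4G71282)
The largest magnitude belongs to AT3G55385.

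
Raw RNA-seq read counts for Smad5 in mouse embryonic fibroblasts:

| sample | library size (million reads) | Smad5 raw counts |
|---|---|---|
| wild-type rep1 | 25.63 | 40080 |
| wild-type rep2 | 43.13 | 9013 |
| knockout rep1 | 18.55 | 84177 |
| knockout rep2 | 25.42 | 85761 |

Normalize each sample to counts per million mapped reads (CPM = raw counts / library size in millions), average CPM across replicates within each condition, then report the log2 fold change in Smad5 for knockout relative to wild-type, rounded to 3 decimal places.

2.158

CPM(wild-type rep1) = 40080 / 25.63 = 1563.7924
CPM(wild-type rep2) = 9013 / 43.13 = 208.9729
CPM(knockout rep1) = 84177 / 18.55 = 4537.8437
CPM(knockout rep2) = 85761 / 25.42 = 3373.7608
mean CPM(wild-type) = 886.3827; mean CPM(knockout) = 3955.8022
Fold change = 3955.8022 / 886.3827 = 4.46286
log2(4.46286) = 2.1580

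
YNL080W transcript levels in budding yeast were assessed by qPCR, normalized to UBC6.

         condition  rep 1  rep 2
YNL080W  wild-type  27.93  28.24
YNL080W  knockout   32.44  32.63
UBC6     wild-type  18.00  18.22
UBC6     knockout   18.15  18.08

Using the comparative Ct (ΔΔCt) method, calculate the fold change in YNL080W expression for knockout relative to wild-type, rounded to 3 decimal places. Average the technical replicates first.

Mean Ct: YNL080W wild-type 28.085; YNL080W knockout 32.535; UBC6 wild-type 18.110; UBC6 knockout 18.115
ΔCt(wild-type) = 28.085 − 18.110 = 9.975
ΔCt(knockout) = 32.535 − 18.115 = 14.420
ΔΔCt = 14.420 − 9.975 = 4.445
Fold change = 2^(−4.445) = 0.0459

0.046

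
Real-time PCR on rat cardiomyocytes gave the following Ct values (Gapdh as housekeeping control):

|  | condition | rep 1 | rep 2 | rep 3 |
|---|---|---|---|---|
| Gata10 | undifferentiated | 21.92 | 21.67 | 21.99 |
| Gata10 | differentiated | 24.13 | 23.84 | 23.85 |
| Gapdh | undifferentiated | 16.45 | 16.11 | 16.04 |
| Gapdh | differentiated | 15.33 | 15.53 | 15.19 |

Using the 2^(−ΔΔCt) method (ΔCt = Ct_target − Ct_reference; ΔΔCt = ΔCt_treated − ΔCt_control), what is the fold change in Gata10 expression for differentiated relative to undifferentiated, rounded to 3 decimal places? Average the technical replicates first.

0.131

Mean Ct: Gata10 undifferentiated 21.860; Gata10 differentiated 23.940; Gapdh undifferentiated 16.200; Gapdh differentiated 15.350
ΔCt(undifferentiated) = 21.860 − 16.200 = 5.660
ΔCt(differentiated) = 23.940 − 15.350 = 8.590
ΔΔCt = 8.590 − 5.660 = 2.930
Fold change = 2^(−2.930) = 0.1312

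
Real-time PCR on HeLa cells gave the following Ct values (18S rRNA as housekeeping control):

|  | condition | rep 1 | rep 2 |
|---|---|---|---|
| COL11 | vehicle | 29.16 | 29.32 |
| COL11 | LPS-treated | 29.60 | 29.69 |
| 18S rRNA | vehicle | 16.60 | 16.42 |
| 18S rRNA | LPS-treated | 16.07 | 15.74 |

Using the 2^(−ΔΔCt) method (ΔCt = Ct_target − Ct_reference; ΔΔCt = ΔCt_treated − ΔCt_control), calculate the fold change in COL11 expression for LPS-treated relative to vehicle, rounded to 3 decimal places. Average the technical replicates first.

0.497

Mean Ct: COL11 vehicle 29.240; COL11 LPS-treated 29.645; 18S rRNA vehicle 16.510; 18S rRNA LPS-treated 15.905
ΔCt(vehicle) = 29.240 − 16.510 = 12.730
ΔCt(LPS-treated) = 29.645 − 15.905 = 13.740
ΔΔCt = 13.740 − 12.730 = 1.010
Fold change = 2^(−1.010) = 0.4965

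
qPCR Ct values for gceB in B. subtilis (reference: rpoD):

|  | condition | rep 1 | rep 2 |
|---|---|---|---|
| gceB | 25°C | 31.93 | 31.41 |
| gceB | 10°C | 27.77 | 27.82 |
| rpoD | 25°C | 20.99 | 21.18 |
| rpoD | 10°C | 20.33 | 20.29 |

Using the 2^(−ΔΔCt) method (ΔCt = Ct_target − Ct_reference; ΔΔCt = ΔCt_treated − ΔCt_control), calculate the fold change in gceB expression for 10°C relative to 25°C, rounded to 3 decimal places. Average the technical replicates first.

8.574

Mean Ct: gceB 25°C 31.670; gceB 10°C 27.795; rpoD 25°C 21.085; rpoD 10°C 20.310
ΔCt(25°C) = 31.670 − 21.085 = 10.585
ΔCt(10°C) = 27.795 − 20.310 = 7.485
ΔΔCt = 7.485 − 10.585 = -3.100
Fold change = 2^(−(-3.100)) = 2^3.100 = 8.5742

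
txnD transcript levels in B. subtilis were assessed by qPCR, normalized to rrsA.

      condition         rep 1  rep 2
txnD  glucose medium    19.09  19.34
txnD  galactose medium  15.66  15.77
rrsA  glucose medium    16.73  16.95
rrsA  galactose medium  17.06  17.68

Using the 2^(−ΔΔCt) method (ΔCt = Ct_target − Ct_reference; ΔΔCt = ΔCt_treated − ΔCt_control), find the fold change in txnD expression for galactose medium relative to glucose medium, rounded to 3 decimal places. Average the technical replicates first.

Mean Ct: txnD glucose medium 19.215; txnD galactose medium 15.715; rrsA glucose medium 16.840; rrsA galactose medium 17.370
ΔCt(glucose medium) = 19.215 − 16.840 = 2.375
ΔCt(galactose medium) = 15.715 − 17.370 = -1.655
ΔΔCt = -1.655 − 2.375 = -4.030
Fold change = 2^(−(-4.030)) = 2^4.030 = 16.3362

16.336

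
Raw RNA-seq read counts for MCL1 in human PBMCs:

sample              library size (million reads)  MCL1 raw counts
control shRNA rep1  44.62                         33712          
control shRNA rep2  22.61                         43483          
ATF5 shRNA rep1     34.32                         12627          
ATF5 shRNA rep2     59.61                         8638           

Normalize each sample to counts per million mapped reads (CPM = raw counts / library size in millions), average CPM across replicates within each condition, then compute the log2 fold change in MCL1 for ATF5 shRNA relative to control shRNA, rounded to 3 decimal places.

CPM(control shRNA rep1) = 33712 / 44.62 = 755.5356
CPM(control shRNA rep2) = 43483 / 22.61 = 1923.1756
CPM(ATF5 shRNA rep1) = 12627 / 34.32 = 367.9196
CPM(ATF5 shRNA rep2) = 8638 / 59.61 = 144.9086
mean CPM(control shRNA) = 1339.3556; mean CPM(ATF5 shRNA) = 256.4141
Fold change = 256.4141 / 1339.3556 = 0.19145
log2(0.19145) = -2.3850

-2.385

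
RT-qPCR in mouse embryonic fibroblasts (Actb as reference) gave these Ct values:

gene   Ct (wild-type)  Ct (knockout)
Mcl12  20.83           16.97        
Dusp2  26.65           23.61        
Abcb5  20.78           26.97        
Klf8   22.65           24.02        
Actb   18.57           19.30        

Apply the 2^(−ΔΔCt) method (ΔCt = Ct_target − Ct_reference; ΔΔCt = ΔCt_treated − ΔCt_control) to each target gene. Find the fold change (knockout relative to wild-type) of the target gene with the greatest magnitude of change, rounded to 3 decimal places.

Mcl12: ΔΔCt = (16.97−19.30) − (20.83−18.57) = -2.33 − 2.26 = -4.59; fold change = 2^4.59 = 24.084
Dusp2: ΔΔCt = (23.61−19.30) − (26.65−18.57) = 4.31 − 8.08 = -3.77; fold change = 2^3.77 = 13.642
Abcb5: ΔΔCt = (26.97−19.30) − (20.78−18.57) = 7.67 − 2.21 = 5.46; fold change = 2^-5.46 = 0.023
Klf8: ΔΔCt = (24.02−19.30) − (22.65−18.57) = 4.72 − 4.08 = 0.64; fold change = 2^-0.64 = 0.642
Abcb5 has the largest |ΔΔCt| = 5.46.

0.023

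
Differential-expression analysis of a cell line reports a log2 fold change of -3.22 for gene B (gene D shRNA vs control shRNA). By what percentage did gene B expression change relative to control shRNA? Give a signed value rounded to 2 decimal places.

Fold change = 2^(-3.22) = 0.1073
Percent change = (FC − 1) × 100% = (0.1073 − 1) × 100 = -89.27%

-89.27%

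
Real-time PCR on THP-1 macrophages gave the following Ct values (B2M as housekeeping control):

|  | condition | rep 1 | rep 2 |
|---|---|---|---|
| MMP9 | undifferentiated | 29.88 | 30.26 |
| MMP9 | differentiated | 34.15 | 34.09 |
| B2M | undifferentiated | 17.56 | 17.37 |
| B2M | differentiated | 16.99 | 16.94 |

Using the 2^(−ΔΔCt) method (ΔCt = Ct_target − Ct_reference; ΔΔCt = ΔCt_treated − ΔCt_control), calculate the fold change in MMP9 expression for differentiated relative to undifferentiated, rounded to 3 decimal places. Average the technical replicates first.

0.043

Mean Ct: MMP9 undifferentiated 30.070; MMP9 differentiated 34.120; B2M undifferentiated 17.465; B2M differentiated 16.965
ΔCt(undifferentiated) = 30.070 − 17.465 = 12.605
ΔCt(differentiated) = 34.120 − 16.965 = 17.155
ΔΔCt = 17.155 − 12.605 = 4.550
Fold change = 2^(−4.550) = 0.0427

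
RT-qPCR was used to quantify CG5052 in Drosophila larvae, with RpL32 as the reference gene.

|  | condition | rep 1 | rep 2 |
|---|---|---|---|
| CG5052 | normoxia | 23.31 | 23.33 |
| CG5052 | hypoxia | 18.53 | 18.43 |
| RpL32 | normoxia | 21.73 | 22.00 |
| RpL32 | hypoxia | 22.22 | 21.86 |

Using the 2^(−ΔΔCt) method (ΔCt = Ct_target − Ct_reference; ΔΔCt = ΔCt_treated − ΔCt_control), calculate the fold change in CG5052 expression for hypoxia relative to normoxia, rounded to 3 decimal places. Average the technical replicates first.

32.334

Mean Ct: CG5052 normoxia 23.320; CG5052 hypoxia 18.480; RpL32 normoxia 21.865; RpL32 hypoxia 22.040
ΔCt(normoxia) = 23.320 − 21.865 = 1.455
ΔCt(hypoxia) = 18.480 − 22.040 = -3.560
ΔΔCt = -3.560 − 1.455 = -5.015
Fold change = 2^(−(-5.015)) = 2^5.015 = 32.3344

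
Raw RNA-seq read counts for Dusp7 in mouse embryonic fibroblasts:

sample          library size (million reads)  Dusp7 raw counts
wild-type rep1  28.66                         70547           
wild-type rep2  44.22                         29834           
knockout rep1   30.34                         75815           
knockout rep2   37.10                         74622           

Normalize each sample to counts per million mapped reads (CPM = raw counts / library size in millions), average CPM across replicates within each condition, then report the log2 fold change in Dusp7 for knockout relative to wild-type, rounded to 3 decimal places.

0.524

CPM(wild-type rep1) = 70547 / 28.66 = 2461.5143
CPM(wild-type rep2) = 29834 / 44.22 = 674.6721
CPM(knockout rep1) = 75815 / 30.34 = 2498.8464
CPM(knockout rep2) = 74622 / 37.10 = 2011.3747
mean CPM(wild-type) = 1568.0932; mean CPM(knockout) = 2255.1105
Fold change = 2255.1105 / 1568.0932 = 1.43812
log2(1.43812) = 0.5242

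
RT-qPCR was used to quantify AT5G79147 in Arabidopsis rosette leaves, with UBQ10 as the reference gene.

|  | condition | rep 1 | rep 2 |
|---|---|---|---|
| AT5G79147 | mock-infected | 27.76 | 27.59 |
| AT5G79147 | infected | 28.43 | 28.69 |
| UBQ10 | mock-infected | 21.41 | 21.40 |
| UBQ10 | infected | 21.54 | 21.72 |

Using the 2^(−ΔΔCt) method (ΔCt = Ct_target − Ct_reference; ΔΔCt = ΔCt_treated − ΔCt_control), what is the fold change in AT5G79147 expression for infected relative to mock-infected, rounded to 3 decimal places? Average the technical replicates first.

0.633

Mean Ct: AT5G79147 mock-infected 27.675; AT5G79147 infected 28.560; UBQ10 mock-infected 21.405; UBQ10 infected 21.630
ΔCt(mock-infected) = 27.675 − 21.405 = 6.270
ΔCt(infected) = 28.560 − 21.630 = 6.930
ΔΔCt = 6.930 − 6.270 = 0.660
Fold change = 2^(−0.660) = 0.6329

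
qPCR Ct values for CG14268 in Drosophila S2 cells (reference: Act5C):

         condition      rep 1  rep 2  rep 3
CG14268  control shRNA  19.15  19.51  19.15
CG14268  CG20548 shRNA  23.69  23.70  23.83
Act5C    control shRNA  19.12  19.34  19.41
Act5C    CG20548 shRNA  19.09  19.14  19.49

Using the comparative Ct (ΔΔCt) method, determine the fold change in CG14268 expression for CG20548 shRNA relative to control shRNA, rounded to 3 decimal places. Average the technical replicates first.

0.044

Mean Ct: CG14268 control shRNA 19.270; CG14268 CG20548 shRNA 23.740; Act5C control shRNA 19.290; Act5C CG20548 shRNA 19.240
ΔCt(control shRNA) = 19.270 − 19.290 = -0.020
ΔCt(CG20548 shRNA) = 23.740 − 19.240 = 4.500
ΔΔCt = 4.500 − (-0.020) = 4.520
Fold change = 2^(−4.520) = 0.0436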